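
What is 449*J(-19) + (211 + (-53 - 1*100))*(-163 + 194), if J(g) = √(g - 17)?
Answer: 1798 + 2694*I ≈ 1798.0 + 2694.0*I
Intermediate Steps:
J(g) = √(-17 + g)
449*J(-19) + (211 + (-53 - 1*100))*(-163 + 194) = 449*√(-17 - 19) + (211 + (-53 - 1*100))*(-163 + 194) = 449*√(-36) + (211 + (-53 - 100))*31 = 449*(6*I) + (211 - 153)*31 = 2694*I + 58*31 = 2694*I + 1798 = 1798 + 2694*I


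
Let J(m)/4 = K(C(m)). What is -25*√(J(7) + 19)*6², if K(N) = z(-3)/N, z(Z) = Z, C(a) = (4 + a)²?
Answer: -900*√2287/11 ≈ -3912.8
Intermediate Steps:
K(N) = -3/N
J(m) = -12/(4 + m)² (J(m) = 4*(-3/(4 + m)²) = -12/(4 + m)²)
-25*√(J(7) + 19)*6² = -25*√(-12/(4 + 7)² + 19)*6² = -25*√(-12/11² + 19)*36 = -25*√(-12*1/121 + 19)*36 = -25*√(-12/121 + 19)*36 = -25*√2287/11*36 = -900*√2287/11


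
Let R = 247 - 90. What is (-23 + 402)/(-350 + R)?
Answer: -379/193 ≈ -1.9637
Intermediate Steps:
R = 157
(-23 + 402)/(-350 + R) = (-23 + 402)/(-350 + 157) = 379/(-193) = 379*(-1/193) = -379/193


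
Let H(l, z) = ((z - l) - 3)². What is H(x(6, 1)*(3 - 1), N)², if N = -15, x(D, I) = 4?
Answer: 456976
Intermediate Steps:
H(l, z) = (-3 + z - l)²
H(x(6, 1)*(3 - 1), N)² = ((3 + 4*(3 - 1) - 1*(-15))²)² = ((3 + 4*2 + 15)²)² = ((3 + 8 + 15)²)² = (26²)² = 676² = 456976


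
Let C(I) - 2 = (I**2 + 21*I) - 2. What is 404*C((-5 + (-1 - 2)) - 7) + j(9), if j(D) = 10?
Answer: -36350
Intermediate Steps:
C(I) = I**2 + 21*I (C(I) = 2 + ((I**2 + 21*I) - 2) = 2 + (-2 + I**2 + 21*I) = I**2 + 21*I)
404*C((-5 + (-1 - 2)) - 7) + j(9) = 404*(((-5 + (-1 - 2)) - 7)*(21 + ((-5 + (-1 - 2)) - 7))) + 10 = 404*(((-5 - 3) - 7)*(21 + ((-5 - 3) - 7))) + 10 = 404*((-8 - 7)*(21 + (-8 - 7))) + 10 = 404*(-15*(21 - 15)) + 10 = 404*(-15*6) + 10 = 404*(-90) + 10 = -36360 + 10 = -36350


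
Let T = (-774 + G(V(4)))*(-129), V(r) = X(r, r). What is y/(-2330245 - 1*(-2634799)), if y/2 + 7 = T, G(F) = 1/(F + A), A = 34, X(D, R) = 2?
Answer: 1198025/1827324 ≈ 0.65562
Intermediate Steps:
V(r) = 2
G(F) = 1/(34 + F) (G(F) = 1/(F + 34) = 1/(34 + F))
T = 1198109/12 (T = (-774 + 1/(34 + 2))*(-129) = (-774 + 1/36)*(-129) = -27863/36*(-129) = 1198109/12 ≈ 99842.)
y = 1198025/6 (y = -14 + 2*(1198109/12) = -14 + 1198109/6 = 1198025/6 ≈ 1.9967e+5)
y/(-2330245 - 1*(-2634799)) = 1198025/(6*(-2330245 - 1*(-2634799))) = 1198025/(6*(-2330245 + 2634799)) = (1198025/6)/304554 = (1198025/6)*(1/304554) = 1198025/1827324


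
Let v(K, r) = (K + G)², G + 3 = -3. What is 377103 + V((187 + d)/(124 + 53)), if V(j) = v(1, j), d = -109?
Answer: 377128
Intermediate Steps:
G = -6 (G = -3 - 3 = -6)
v(K, r) = (-6 + K)² (v(K, r) = (K - 6)² = (-6 + K)²)
V(j) = 25 (V(j) = (-6 + 1)² = (-5)² = 25)
377103 + V((187 + d)/(124 + 53)) = 377103 + 25 = 377128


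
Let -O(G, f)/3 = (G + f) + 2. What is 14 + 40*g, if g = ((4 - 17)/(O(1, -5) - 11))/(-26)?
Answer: 10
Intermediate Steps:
O(G, f) = -6 - 3*G - 3*f (O(G, f) = -3*((G + f) + 2) = -3*(2 + G + f) = -6 - 3*G - 3*f)
g = -1/10 (g = ((4 - 17)/((-6 - 3*1 - 3*(-5)) - 11))/(-26) = -13/((-6 - 3 + 15) - 11)*(-1/26) = -13/(6 - 11)*(-1/26) = -13/(-5)*(-1/26) = -13*(-1/5)*(-1/26) = (13/5)*(-1/26) = -1/10 ≈ -0.10000)
14 + 40*g = 14 + 40*(-1/10) = 14 - 4 = 10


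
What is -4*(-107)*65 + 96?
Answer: 27916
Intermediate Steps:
-4*(-107)*65 + 96 = 428*65 + 96 = 27820 + 96 = 27916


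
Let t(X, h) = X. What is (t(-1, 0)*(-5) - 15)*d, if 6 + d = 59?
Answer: -530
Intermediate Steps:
d = 53 (d = -6 + 59 = 53)
(t(-1, 0)*(-5) - 15)*d = (-1*(-5) - 15)*53 = (5 - 15)*53 = -10*53 = -530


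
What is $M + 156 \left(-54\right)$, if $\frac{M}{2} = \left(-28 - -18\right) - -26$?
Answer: $-8392$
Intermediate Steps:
$M = 32$ ($M = 2 \left(\left(-28 - -18\right) - -26\right) = 2 \left(\left(-28 + 18\right) + 26\right) = 2 \left(-10 + 26\right) = 2 \cdot 16 = 32$)
$M + 156 \left(-54\right) = 32 + 156 \left(-54\right) = 32 - 8424 = -8392$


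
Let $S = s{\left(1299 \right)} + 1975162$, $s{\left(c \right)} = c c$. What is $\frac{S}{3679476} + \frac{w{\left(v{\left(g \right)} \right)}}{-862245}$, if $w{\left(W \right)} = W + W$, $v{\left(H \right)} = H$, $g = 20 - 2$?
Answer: $\frac{116959043437}{117504066060} \approx 0.99536$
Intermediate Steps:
$s{\left(c \right)} = c^{2}$
$g = 18$ ($g = 20 - 2 = 18$)
$S = 3662563$ ($S = 1299^{2} + 1975162 = 1687401 + 1975162 = 3662563$)
$w{\left(W \right)} = 2 W$
$\frac{S}{3679476} + \frac{w{\left(v{\left(g \right)} \right)}}{-862245} = \frac{3662563}{3679476} + \frac{2 \cdot 18}{-862245} = 3662563 \cdot \frac{1}{3679476} + 36 \left(- \frac{1}{862245}\right) = \frac{3662563}{3679476} - \frac{4}{95805} = \frac{116959043437}{117504066060}$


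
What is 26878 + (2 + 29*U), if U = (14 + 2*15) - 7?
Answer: 27953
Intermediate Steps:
U = 37 (U = (14 + 30) - 7 = 44 - 7 = 37)
26878 + (2 + 29*U) = 26878 + (2 + 29*37) = 26878 + (2 + 1073) = 26878 + 1075 = 27953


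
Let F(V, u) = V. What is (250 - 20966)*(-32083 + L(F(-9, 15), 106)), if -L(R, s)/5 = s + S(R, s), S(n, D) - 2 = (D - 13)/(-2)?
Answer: 671001598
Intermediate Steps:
S(n, D) = 17/2 - D/2 (S(n, D) = 2 + (D - 13)/(-2) = 2 + (-13 + D)*(-½) = 2 + (13/2 - D/2) = 17/2 - D/2)
L(R, s) = -85/2 - 5*s/2 (L(R, s) = -5*(s + (17/2 - s/2)) = -5*(17/2 + s/2) = -85/2 - 5*s/2)
(250 - 20966)*(-32083 + L(F(-9, 15), 106)) = (250 - 20966)*(-32083 + (-85/2 - 5/2*106)) = -20716*(-32083 + (-85/2 - 265)) = -20716*(-32083 - 615/2) = -20716*(-64781/2) = 671001598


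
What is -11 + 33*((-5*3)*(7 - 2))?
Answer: -2486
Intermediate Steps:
-11 + 33*((-5*3)*(7 - 2)) = -11 + 33*(-15*5) = -11 + 33*(-75) = -11 - 2475 = -2486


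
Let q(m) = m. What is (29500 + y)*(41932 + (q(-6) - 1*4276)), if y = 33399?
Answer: 2368147350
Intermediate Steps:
(29500 + y)*(41932 + (q(-6) - 1*4276)) = (29500 + 33399)*(41932 + (-6 - 1*4276)) = 62899*(41932 + (-6 - 4276)) = 62899*(41932 - 4282) = 62899*37650 = 2368147350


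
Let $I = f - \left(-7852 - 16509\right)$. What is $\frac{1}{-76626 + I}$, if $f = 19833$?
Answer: $- \frac{1}{32432} \approx -3.0834 \cdot 10^{-5}$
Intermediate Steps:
$I = 44194$ ($I = 19833 - \left(-7852 - 16509\right) = 19833 - -24361 = 19833 + 24361 = 44194$)
$\frac{1}{-76626 + I} = \frac{1}{-76626 + 44194} = \frac{1}{-32432} = - \frac{1}{32432}$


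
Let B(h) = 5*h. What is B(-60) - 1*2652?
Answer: -2952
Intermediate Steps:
B(-60) - 1*2652 = 5*(-60) - 1*2652 = -300 - 2652 = -2952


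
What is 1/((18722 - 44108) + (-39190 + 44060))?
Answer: -1/20516 ≈ -4.8742e-5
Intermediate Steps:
1/((18722 - 44108) + (-39190 + 44060)) = 1/(-25386 + 4870) = 1/(-20516) = -1/20516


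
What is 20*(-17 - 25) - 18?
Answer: -858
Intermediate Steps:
20*(-17 - 25) - 18 = 20*(-42) - 18 = -840 - 18 = -858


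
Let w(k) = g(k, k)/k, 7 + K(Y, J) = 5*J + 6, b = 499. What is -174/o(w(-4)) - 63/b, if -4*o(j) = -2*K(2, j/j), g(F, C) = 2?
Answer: -43476/499 ≈ -87.126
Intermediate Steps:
K(Y, J) = -1 + 5*J (K(Y, J) = -7 + (5*J + 6) = -7 + (6 + 5*J) = -1 + 5*J)
w(k) = 2/k
o(j) = 2 (o(j) = -(-1)*(-1 + 5*(j/j))/2 = -(-1)*(-1 + 5*1)/2 = -(-1)*(-1 + 5)/2 = -(-1)*4/2 = -¼*(-8) = 2)
-174/o(w(-4)) - 63/b = -174/2 - 63/499 = -174*½ - 63*1/499 = -87 - 63/499 = -43476/499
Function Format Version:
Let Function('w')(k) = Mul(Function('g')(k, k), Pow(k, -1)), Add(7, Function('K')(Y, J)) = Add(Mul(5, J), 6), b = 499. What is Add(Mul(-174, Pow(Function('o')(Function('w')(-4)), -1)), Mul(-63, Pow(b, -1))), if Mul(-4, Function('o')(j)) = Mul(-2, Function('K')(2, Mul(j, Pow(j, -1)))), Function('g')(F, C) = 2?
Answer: Rational(-43476, 499) ≈ -87.126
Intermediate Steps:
Function('K')(Y, J) = Add(-1, Mul(5, J)) (Function('K')(Y, J) = Add(-7, Add(Mul(5, J), 6)) = Add(-7, Add(6, Mul(5, J))) = Add(-1, Mul(5, J)))
Function('w')(k) = Mul(2, Pow(k, -1))
Function('o')(j) = 2 (Function('o')(j) = Mul(Rational(-1, 4), Mul(-2, Add(-1, Mul(5, Mul(j, Pow(j, -1)))))) = Mul(Rational(-1, 4), Mul(-2, Add(-1, Mul(5, 1)))) = Mul(Rational(-1, 4), Mul(-2, Add(-1, 5))) = Mul(Rational(-1, 4), Mul(-2, 4)) = Mul(Rational(-1, 4), -8) = 2)
Add(Mul(-174, Pow(Function('o')(Function('w')(-4)), -1)), Mul(-63, Pow(b, -1))) = Add(Mul(-174, Pow(2, -1)), Mul(-63, Pow(499, -1))) = Add(Mul(-174, Rational(1, 2)), Mul(-63, Rational(1, 499))) = Add(-87, Rational(-63, 499)) = Rational(-43476, 499)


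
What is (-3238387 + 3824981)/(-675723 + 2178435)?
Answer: 293297/751356 ≈ 0.39036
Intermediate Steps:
(-3238387 + 3824981)/(-675723 + 2178435) = 586594/1502712 = 586594*(1/1502712) = 293297/751356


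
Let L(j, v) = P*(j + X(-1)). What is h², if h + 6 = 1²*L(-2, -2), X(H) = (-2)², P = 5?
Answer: 16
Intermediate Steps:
X(H) = 4
L(j, v) = 20 + 5*j (L(j, v) = 5*(j + 4) = 5*(4 + j) = 20 + 5*j)
h = 4 (h = -6 + 1²*(20 + 5*(-2)) = -6 + 1*(20 - 10) = -6 + 1*10 = -6 + 10 = 4)
h² = 4² = 16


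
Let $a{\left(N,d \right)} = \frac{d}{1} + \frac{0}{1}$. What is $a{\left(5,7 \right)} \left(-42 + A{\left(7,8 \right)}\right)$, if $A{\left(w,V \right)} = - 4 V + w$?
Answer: $-469$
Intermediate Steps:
$a{\left(N,d \right)} = d$ ($a{\left(N,d \right)} = d 1 + 0 \cdot 1 = d + 0 = d$)
$A{\left(w,V \right)} = w - 4 V$
$a{\left(5,7 \right)} \left(-42 + A{\left(7,8 \right)}\right) = 7 \left(-42 + \left(7 - 32\right)\right) = 7 \left(-42 - 25\right) = 7 \left(-67\right) = -469$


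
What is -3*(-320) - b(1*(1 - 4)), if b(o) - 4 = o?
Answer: 959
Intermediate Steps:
b(o) = 4 + o
-3*(-320) - b(1*(1 - 4)) = -3*(-320) - (4 + 1*(1 - 4)) = 960 - (4 + 1*(-3)) = 960 - (4 - 3) = 960 - 1*1 = 960 - 1 = 959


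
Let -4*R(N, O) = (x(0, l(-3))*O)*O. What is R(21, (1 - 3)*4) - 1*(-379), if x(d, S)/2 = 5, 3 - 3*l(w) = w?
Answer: 219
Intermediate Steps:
l(w) = 1 - w/3
x(d, S) = 10 (x(d, S) = 2*5 = 10)
R(N, O) = -5*O²/2 (R(N, O) = -10*O*O/4 = -5*O²/2)
R(21, (1 - 3)*4) - 1*(-379) = -5*16*(1 - 3)²/2 - 1*(-379) = -5*(-2*4)²/2 + 379 = -5/2*(-8)² + 379 = -5/2*64 + 379 = -160 + 379 = 219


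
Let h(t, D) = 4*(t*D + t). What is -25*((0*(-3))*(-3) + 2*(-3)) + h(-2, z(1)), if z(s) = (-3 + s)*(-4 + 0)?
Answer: 78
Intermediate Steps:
z(s) = 12 - 4*s (z(s) = (-3 + s)*(-4) = 12 - 4*s)
h(t, D) = 4*t + 4*D*t (h(t, D) = 4*(D*t + t) = 4*(t + D*t) = 4*t + 4*D*t)
-25*((0*(-3))*(-3) + 2*(-3)) + h(-2, z(1)) = -25*((0*(-3))*(-3) + 2*(-3)) + 4*(-2)*(1 + (12 - 4*1)) = -25*(0*(-3) - 6) + 4*(-2)*(1 + (12 - 4)) = -25*(0 - 6) + 4*(-2)*(1 + 8) = -25*(-6) + 4*(-2)*9 = 150 - 72 = 78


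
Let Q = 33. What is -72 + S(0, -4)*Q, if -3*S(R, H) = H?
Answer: -28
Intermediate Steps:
S(R, H) = -H/3
-72 + S(0, -4)*Q = -72 - ⅓*(-4)*33 = -72 + (4/3)*33 = -72 + 44 = -28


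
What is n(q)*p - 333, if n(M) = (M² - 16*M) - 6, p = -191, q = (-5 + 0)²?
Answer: -42162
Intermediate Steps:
q = 25 (q = (-5)² = 25)
n(M) = -6 + M² - 16*M
n(q)*p - 333 = (-6 + 25² - 16*25)*(-191) - 333 = (-6 + 625 - 400)*(-191) - 333 = 219*(-191) - 333 = -41829 - 333 = -42162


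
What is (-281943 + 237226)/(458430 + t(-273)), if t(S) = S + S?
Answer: -44717/457884 ≈ -0.097660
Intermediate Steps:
t(S) = 2*S
(-281943 + 237226)/(458430 + t(-273)) = (-281943 + 237226)/(458430 + 2*(-273)) = -44717/(458430 - 546) = -44717/457884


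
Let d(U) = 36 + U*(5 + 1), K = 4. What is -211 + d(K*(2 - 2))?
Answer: -175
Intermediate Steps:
d(U) = 36 + 6*U (d(U) = 36 + U*6 = 36 + 6*U)
-211 + d(K*(2 - 2)) = -211 + (36 + 6*(4*(2 - 2))) = -211 + (36 + 6*(4*0)) = -211 + (36 + 6*0) = -211 + (36 + 0) = -211 + 36 = -175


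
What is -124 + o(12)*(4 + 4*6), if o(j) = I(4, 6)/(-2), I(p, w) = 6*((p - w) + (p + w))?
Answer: -796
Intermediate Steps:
I(p, w) = 12*p (I(p, w) = 6*(2*p) = 12*p)
o(j) = -24 (o(j) = (12*4)/(-2) = -½*48 = -24)
-124 + o(12)*(4 + 4*6) = -124 - 24*(4 + 4*6) = -124 - 24*(4 + 24) = -124 - 24*28 = -124 - 672 = -796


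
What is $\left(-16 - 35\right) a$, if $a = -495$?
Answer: $25245$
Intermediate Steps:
$\left(-16 - 35\right) a = \left(-16 - 35\right) \left(-495\right) = \left(-51\right) \left(-495\right) = 25245$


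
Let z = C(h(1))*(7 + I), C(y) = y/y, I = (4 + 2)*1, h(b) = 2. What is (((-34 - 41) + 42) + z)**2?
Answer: 400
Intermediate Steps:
I = 6 (I = 6*1 = 6)
C(y) = 1
z = 13 (z = 1*(7 + 6) = 1*13 = 13)
(((-34 - 41) + 42) + z)**2 = (((-34 - 41) + 42) + 13)**2 = ((-75 + 42) + 13)**2 = (-33 + 13)**2 = (-20)**2 = 400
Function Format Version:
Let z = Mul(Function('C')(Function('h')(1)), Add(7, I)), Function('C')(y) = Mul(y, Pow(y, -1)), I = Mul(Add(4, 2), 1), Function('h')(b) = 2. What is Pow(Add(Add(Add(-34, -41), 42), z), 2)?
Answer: 400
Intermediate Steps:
I = 6 (I = Mul(6, 1) = 6)
Function('C')(y) = 1
z = 13 (z = Mul(1, Add(7, 6)) = Mul(1, 13) = 13)
Pow(Add(Add(Add(-34, -41), 42), z), 2) = Pow(Add(Add(Add(-34, -41), 42), 13), 2) = Pow(Add(Add(-75, 42), 13), 2) = Pow(Add(-33, 13), 2) = Pow(-20, 2) = 400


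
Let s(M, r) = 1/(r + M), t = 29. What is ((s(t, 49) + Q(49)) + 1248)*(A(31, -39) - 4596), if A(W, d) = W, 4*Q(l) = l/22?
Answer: -1778312765/312 ≈ -5.6997e+6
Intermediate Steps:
s(M, r) = 1/(M + r)
Q(l) = l/88 (Q(l) = (l/22)/4 = l/88)
((s(t, 49) + Q(49)) + 1248)*(A(31, -39) - 4596) = ((1/(29 + 49) + (1/88)*49) + 1248)*(31 - 4596) = ((1/78 + 49/88) + 1248)*(-4565) = (1955/3432 + 1248)*(-4565) = (4285091/3432)*(-4565) = -1778312765/312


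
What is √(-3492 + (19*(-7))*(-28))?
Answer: 2*√58 ≈ 15.232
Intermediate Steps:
√(-3492 + (19*(-7))*(-28)) = √(-3492 - 133*(-28)) = √(-3492 + 3724) = √232 = 2*√58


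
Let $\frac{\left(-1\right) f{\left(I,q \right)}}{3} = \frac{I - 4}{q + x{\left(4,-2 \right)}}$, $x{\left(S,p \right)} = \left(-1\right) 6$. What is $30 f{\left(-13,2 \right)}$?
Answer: $- \frac{765}{2} \approx -382.5$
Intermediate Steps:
$x{\left(S,p \right)} = -6$
$f{\left(I,q \right)} = - \frac{3 \left(-4 + I\right)}{-6 + q}$ ($f{\left(I,q \right)} = - 3 \frac{I - 4}{q - 6} = - 3 \frac{-4 + I}{-6 + q} = - \frac{3 \left(-4 + I\right)}{-6 + q}$)
$30 f{\left(-13,2 \right)} = 30 \frac{3 \left(4 - -13\right)}{-6 + 2} = 30 \frac{3 \left(4 + 13\right)}{-4} = 30 \cdot 3 \left(- \frac{1}{4}\right) 17 = 30 \left(- \frac{51}{4}\right) = - \frac{765}{2}$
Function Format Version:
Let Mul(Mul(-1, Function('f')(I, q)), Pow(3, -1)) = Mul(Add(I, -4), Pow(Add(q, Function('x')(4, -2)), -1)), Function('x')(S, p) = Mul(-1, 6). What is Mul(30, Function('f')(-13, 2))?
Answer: Rational(-765, 2) ≈ -382.50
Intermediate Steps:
Function('x')(S, p) = -6
Function('f')(I, q) = Mul(-3, Pow(Add(-6, q), -1), Add(-4, I)) (Function('f')(I, q) = Mul(-3, Mul(Add(I, -4), Pow(Add(q, -6), -1))) = Mul(-3, Mul(Add(-4, I), Pow(Add(-6, q), -1))) = Mul(-3, Mul(Pow(Add(-6, q), -1), Add(-4, I))) = Mul(-3, Pow(Add(-6, q), -1), Add(-4, I)))
Mul(30, Function('f')(-13, 2)) = Mul(30, Mul(3, Pow(Add(-6, 2), -1), Add(4, Mul(-1, -13)))) = Mul(30, Mul(3, Pow(-4, -1), Add(4, 13))) = Mul(30, Mul(3, Rational(-1, 4), 17)) = Mul(30, Rational(-51, 4)) = Rational(-765, 2)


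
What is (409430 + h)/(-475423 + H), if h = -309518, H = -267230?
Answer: -33304/247551 ≈ -0.13453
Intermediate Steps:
(409430 + h)/(-475423 + H) = (409430 - 309518)/(-475423 - 267230) = 99912/(-742653) = 99912*(-1/742653) = -33304/247551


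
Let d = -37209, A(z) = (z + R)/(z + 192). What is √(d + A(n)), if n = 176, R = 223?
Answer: I*√314927799/92 ≈ 192.89*I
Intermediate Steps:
A(z) = (223 + z)/(192 + z) (A(z) = (z + 223)/(z + 192) = (223 + z)/(192 + z))
√(d + A(n)) = √(-37209 + (223 + 176)/(192 + 176)) = √(-37209 + 399/368) = √(-13692513/368) = I*√314927799/92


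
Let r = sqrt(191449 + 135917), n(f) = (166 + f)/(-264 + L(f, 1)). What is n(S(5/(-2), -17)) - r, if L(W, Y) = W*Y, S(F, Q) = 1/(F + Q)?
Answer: -3236/5149 - 3*sqrt(36374) ≈ -572.79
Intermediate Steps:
n(f) = (166 + f)/(-264 + f) (n(f) = (166 + f)/(-264 + f*1) = (166 + f)/(-264 + f))
r = 3*sqrt(36374) (r = sqrt(327366) = 3*sqrt(36374) ≈ 572.16)
n(S(5/(-2), -17)) - r = (166 + 1/(5/(-2) - 17))/(-264 + 1/(5/(-2) - 17)) - 3*sqrt(36374) = (166 + 1/(5*(-1/2) - 17))/(-264 + 1/(5*(-1/2) - 17)) - 3*sqrt(36374) = (166 + 1/(-5/2 - 17))/(-264 + 1/(-5/2 - 17)) - 3*sqrt(36374) = (166 + 1/(-39/2))/(-264 + 1/(-39/2)) - 3*sqrt(36374) = (166 - 2/39)/(-264 - 2/39) - 3*sqrt(36374) = (6472/39)/(-10298/39) - 3*sqrt(36374) = -39/10298*6472/39 - 3*sqrt(36374) = -3236/5149 - 3*sqrt(36374)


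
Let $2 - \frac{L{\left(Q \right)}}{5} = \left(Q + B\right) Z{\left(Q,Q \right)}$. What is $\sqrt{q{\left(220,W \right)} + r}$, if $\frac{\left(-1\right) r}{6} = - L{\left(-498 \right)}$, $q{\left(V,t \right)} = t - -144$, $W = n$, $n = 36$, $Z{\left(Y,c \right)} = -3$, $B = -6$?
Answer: $8 i \sqrt{705} \approx 212.41 i$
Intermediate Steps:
$W = 36$
$q{\left(V,t \right)} = 144 + t$ ($q{\left(V,t \right)} = t + 144 = 144 + t$)
$L{\left(Q \right)} = -80 + 15 Q$ ($L{\left(Q \right)} = 10 - 5 \left(Q - 6\right) \left(-3\right) = 10 - 5 \left(-6 + Q\right) \left(-3\right) = 10 - 5 \left(18 - 3 Q\right) = 10 + \left(-90 + 15 Q\right) = -80 + 15 Q$)
$r = -45300$ ($r = - 6 \left(- (-80 + 15 \left(-498\right))\right) = - 6 \left(- (-80 - 7470)\right) = - 6 \left(\left(-1\right) \left(-7550\right)\right) = \left(-6\right) 7550 = -45300$)
$\sqrt{q{\left(220,W \right)} + r} = \sqrt{\left(144 + 36\right) - 45300} = \sqrt{180 - 45300} = \sqrt{-45120} = 8 i \sqrt{705}$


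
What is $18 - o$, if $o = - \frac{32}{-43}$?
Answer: $\frac{742}{43} \approx 17.256$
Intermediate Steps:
$o = \frac{32}{43}$ ($o = \left(-32\right) \left(- \frac{1}{43}\right) = \frac{32}{43} \approx 0.74419$)
$18 - o = 18 - \frac{32}{43} = \frac{742}{43}$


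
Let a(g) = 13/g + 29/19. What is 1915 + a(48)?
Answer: 1748119/912 ≈ 1916.8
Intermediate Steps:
a(g) = 29/19 + 13/g (a(g) = 13/g + 29*(1/19) = 13/g + 29/19 = 29/19 + 13/g)
1915 + a(48) = 1915 + (29/19 + 13/48) = 1915 + 1639/912 = 1748119/912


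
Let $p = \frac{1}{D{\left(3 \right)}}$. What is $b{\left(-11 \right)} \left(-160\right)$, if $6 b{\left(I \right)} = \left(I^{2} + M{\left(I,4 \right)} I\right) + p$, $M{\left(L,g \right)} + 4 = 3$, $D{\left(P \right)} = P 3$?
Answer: $- \frac{95120}{27} \approx -3523.0$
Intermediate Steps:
$D{\left(P \right)} = 3 P$
$M{\left(L,g \right)} = -1$ ($M{\left(L,g \right)} = -4 + 3 = -1$)
$p = \frac{1}{9}$ ($p = \frac{1}{3 \cdot 3} = \frac{1}{9} \approx 0.11111$)
$b{\left(I \right)} = \frac{1}{54} - \frac{I}{6} + \frac{I^{2}}{6}$ ($b{\left(I \right)} = \frac{\left(I^{2} - I\right) + \frac{1}{9}}{6} = \frac{\frac{1}{9} + I^{2} - I}{6} = \frac{1}{54} - \frac{I}{6} + \frac{I^{2}}{6}$)
$b{\left(-11 \right)} \left(-160\right) = \left(\frac{1}{54} - - \frac{11}{6} + \frac{\left(-11\right)^{2}}{6}\right) \left(-160\right) = \left(\frac{1}{54} + \frac{11}{6} + \frac{1}{6} \cdot 121\right) \left(-160\right) = \left(\frac{1}{54} + \frac{11}{6} + \frac{121}{6}\right) \left(-160\right) = \frac{1189}{54} \left(-160\right) = - \frac{95120}{27}$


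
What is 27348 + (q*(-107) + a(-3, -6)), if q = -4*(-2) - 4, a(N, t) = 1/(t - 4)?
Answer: 269199/10 ≈ 26920.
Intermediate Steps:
a(N, t) = 1/(-4 + t)
q = 4 (q = 8 - 4 = 4)
27348 + (q*(-107) + a(-3, -6)) = 27348 + (4*(-107) + 1/(-4 - 6)) = 27348 + (-428 + 1/(-10)) = 27348 + (-428 - 1/10) = 27348 - 4281/10 = 269199/10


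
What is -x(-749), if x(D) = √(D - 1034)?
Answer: -I*√1783 ≈ -42.226*I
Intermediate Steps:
x(D) = √(-1034 + D)
-x(-749) = -√(-1034 - 749) = -√(-1783) = -I*√1783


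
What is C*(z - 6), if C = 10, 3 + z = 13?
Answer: 40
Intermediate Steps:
z = 10 (z = -3 + 13 = 10)
C*(z - 6) = 10*(10 - 6) = 10*4 = 40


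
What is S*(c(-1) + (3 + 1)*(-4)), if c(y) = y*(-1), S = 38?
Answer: -570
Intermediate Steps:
c(y) = -y
S*(c(-1) + (3 + 1)*(-4)) = 38*(-1*(-1) + (3 + 1)*(-4)) = 38*(1 + 4*(-4)) = 38*(1 - 16) = 38*(-15) = -570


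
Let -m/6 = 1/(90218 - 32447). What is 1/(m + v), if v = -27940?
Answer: -19257/538040582 ≈ -3.5791e-5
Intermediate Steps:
m = -2/19257 (m = -6/(90218 - 32447) = -6/57771 = -6*1/57771 = -2/19257 ≈ -0.00010386)
1/(m + v) = 1/(-2/19257 - 27940) = 1/(-538040582/19257) = -19257/538040582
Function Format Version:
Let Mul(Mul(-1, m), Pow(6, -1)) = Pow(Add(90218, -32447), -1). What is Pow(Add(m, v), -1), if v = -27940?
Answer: Rational(-19257, 538040582) ≈ -3.5791e-5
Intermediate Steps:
m = Rational(-2, 19257) (m = Mul(-6, Pow(Add(90218, -32447), -1)) = Mul(-6, Pow(57771, -1)) = Mul(-6, Rational(1, 57771)) = Rational(-2, 19257) ≈ -0.00010386)
Pow(Add(m, v), -1) = Pow(Add(Rational(-2, 19257), -27940), -1) = Pow(Rational(-538040582, 19257), -1) = Rational(-19257, 538040582)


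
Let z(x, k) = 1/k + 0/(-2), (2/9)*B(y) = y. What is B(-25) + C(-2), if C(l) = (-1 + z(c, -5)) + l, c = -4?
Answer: -1157/10 ≈ -115.70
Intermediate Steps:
B(y) = 9*y/2
z(x, k) = 1/k (z(x, k) = 1/k + 0*(-1/2) = 1/k + 0 = 1/k)
C(l) = -6/5 + l (C(l) = (-1 + 1/(-5)) + l = (-1 - 1/5) + l = -6/5 + l)
B(-25) + C(-2) = (9/2)*(-25) + (-6/5 - 2) = -225/2 - 16/5 = -1157/10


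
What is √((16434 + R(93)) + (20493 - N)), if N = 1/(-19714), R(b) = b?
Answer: √14387519307634/19714 ≈ 192.41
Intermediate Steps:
N = -1/19714 ≈ -5.0725e-5
√((16434 + R(93)) + (20493 - N)) = √((16434 + 93) + (20493 - 1*(-1/19714))) = √(16527 + (20493 + 1/19714)) = √(16527 + 403999003/19714) = √(729812281/19714) = √14387519307634/19714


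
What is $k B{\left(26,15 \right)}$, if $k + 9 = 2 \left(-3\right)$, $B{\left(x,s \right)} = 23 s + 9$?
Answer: $-5310$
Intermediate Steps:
$B{\left(x,s \right)} = 9 + 23 s$
$k = -15$ ($k = -9 + 2 \left(-3\right) = -9 - 6 = -15$)
$k B{\left(26,15 \right)} = - 15 \left(9 + 23 \cdot 15\right) = - 15 \left(9 + 345\right) = \left(-15\right) 354 = -5310$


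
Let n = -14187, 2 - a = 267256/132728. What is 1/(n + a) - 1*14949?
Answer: -3518646932749/235376742 ≈ -14949.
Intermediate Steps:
a = -225/16591 (a = 2 - 267256/132728 = 2 - 1*33407/16591 = 2 - 33407/16591 = -225/16591 ≈ -0.013562)
1/(n + a) - 1*14949 = 1/(-14187 - 225/16591) - 1*14949 = 1/(-235376742/16591) - 14949 = -16591/235376742 - 14949 = -3518646932749/235376742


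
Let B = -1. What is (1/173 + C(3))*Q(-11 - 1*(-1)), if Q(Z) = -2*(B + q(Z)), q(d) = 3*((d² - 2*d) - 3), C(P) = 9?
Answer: -1090600/173 ≈ -6304.0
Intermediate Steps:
q(d) = -9 - 6*d + 3*d² (q(d) = 3*(-3 + d² - 2*d) = -9 - 6*d + 3*d²)
Q(Z) = 20 - 6*Z² + 12*Z (Q(Z) = -2*(-1 + (-9 - 6*Z + 3*Z²)) = -2*(-10 - 6*Z + 3*Z²) = 20 - 6*Z² + 12*Z)
(1/173 + C(3))*Q(-11 - 1*(-1)) = (1/173 + 9)*(20 - 6*(-11 - 1*(-1))² + 12*(-11 - 1*(-1))) = (1/173 + 9)*(20 - 6*(-11 + 1)² + 12*(-11 + 1)) = 1558*(20 - 6*(-10)² + 12*(-10))/173 = 1558*(20 - 6*100 - 120)/173 = 1558*(20 - 600 - 120)/173 = (1558/173)*(-700) = -1090600/173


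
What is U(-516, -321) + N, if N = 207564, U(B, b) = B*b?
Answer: 373200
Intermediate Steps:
U(-516, -321) + N = -516*(-321) + 207564 = 165636 + 207564 = 373200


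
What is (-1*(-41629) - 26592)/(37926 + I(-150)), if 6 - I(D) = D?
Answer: 1367/3462 ≈ 0.39486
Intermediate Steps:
I(D) = 6 - D
(-1*(-41629) - 26592)/(37926 + I(-150)) = (-1*(-41629) - 26592)/(37926 + (6 - 1*(-150))) = (41629 - 26592)/(37926 + (6 + 150)) = 15037/(37926 + 156) = 15037/38082 = 15037*(1/38082) = 1367/3462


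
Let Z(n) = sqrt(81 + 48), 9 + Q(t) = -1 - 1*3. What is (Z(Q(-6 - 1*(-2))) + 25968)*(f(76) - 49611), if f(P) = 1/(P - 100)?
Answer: -1288299530 - 1190665*sqrt(129)/24 ≈ -1.2889e+9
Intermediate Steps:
f(P) = 1/(-100 + P)
Q(t) = -13 (Q(t) = -9 + (-1 - 1*3) = -9 + (-1 - 3) = -9 - 4 = -13)
Z(n) = sqrt(129)
(Z(Q(-6 - 1*(-2))) + 25968)*(f(76) - 49611) = (sqrt(129) + 25968)*(1/(-100 + 76) - 49611) = (25968 + sqrt(129))*(1/(-24) - 49611) = (25968 + sqrt(129))*(-1/24 - 49611) = (25968 + sqrt(129))*(-1190665/24) = -1288299530 - 1190665*sqrt(129)/24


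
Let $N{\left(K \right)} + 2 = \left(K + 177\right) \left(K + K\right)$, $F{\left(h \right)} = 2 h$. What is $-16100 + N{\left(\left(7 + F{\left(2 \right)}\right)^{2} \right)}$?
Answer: $56014$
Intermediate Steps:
$N{\left(K \right)} = -2 + 2 K \left(177 + K\right)$ ($N{\left(K \right)} = -2 + \left(K + 177\right) \left(K + K\right) = -2 + \left(177 + K\right) 2 K = -2 + 2 K \left(177 + K\right)$)
$-16100 + N{\left(\left(7 + F{\left(2 \right)}\right)^{2} \right)} = -16100 + \left(-2 + 2 \left(\left(7 + 2 \cdot 2\right)^{2}\right)^{2} + 354 \left(7 + 2 \cdot 2\right)^{2}\right) = -16100 + \left(-2 + 2 \left(\left(7 + 4\right)^{2}\right)^{2} + 354 \left(7 + 4\right)^{2}\right) = -16100 + \left(-2 + 2 \left(11^{2}\right)^{2} + 354 \cdot 11^{2}\right) = -16100 + \left(-2 + 2 \cdot 121^{2} + 354 \cdot 121\right) = -16100 + \left(-2 + 2 \cdot 14641 + 42834\right) = -16100 + \left(-2 + 29282 + 42834\right) = -16100 + 72114 = 56014$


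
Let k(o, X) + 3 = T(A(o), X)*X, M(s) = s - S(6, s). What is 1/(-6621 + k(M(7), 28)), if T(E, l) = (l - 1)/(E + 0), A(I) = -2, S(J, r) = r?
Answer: -1/7002 ≈ -0.00014282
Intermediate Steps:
M(s) = 0 (M(s) = s - s = 0)
T(E, l) = (-1 + l)/E
k(o, X) = -3 + X*(½ - X/2) (k(o, X) = -3 + ((-1 + X)/(-2))*X = -3 + (-(-1 + X)/2)*X = -3 + (½ - X/2)*X = -3 + X*(½ - X/2))
1/(-6621 + k(M(7), 28)) = 1/(-6621 + (-3 + (½)*28*(1 - 1*28))) = 1/(-6621 + (-3 + (½)*28*(1 - 28))) = 1/(-6621 + (-3 + (½)*28*(-27))) = 1/(-6621 + (-3 - 378)) = 1/(-6621 - 381) = 1/(-7002) = -1/7002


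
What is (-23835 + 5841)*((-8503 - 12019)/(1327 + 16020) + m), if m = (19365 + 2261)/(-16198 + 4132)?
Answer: 1867671257326/34884817 ≈ 53538.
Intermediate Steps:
m = -10813/6033 (m = 21626/(-12066) = 21626*(-1/12066) = -10813/6033 ≈ -1.7923)
(-23835 + 5841)*((-8503 - 12019)/(1327 + 16020) + m) = (-23835 + 5841)*((-8503 - 12019)/(1327 + 16020) - 10813/6033) = -17994*(-20522/17347 - 10813/6033) = -17994*(-311382337/104654451) = 1867671257326/34884817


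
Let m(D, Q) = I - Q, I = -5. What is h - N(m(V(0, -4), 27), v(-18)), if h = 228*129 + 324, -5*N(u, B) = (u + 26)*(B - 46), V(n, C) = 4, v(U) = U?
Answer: 149064/5 ≈ 29813.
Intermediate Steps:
m(D, Q) = -5 - Q
N(u, B) = -(-46 + B)*(26 + u)/5 (N(u, B) = -(u + 26)*(B - 46)/5 = -(26 + u)*(-46 + B)/5 = -(-46 + B)*(26 + u)/5)
h = 29736 (h = 29412 + 324 = 29736)
h - N(m(V(0, -4), 27), v(-18)) = 29736 - (1196/5 - 26/5*(-18) + 46*(-5 - 1*27)/5 - ⅕*(-18)*(-5 - 1*27)) = 29736 - (1196/5 + 468/5 + 46*(-5 - 27)/5 - ⅕*(-18)*(-5 - 27)) = 29736 - (1196/5 + 468/5 + (46/5)*(-32) - ⅕*(-18)*(-32)) = 29736 - (1196/5 + 468/5 - 1472/5 - 576/5) = 29736 - 1*(-384/5) = 29736 + 384/5 = 149064/5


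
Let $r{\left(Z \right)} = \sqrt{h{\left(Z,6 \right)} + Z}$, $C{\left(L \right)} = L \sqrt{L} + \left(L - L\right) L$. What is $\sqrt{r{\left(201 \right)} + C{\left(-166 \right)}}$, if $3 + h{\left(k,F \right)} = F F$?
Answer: $\sqrt{3 \sqrt{26} - 166 i \sqrt{166}} \approx 32.819 - 32.585 i$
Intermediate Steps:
$h{\left(k,F \right)} = -3 + F^{2}$ ($h{\left(k,F \right)} = -3 + F F = -3 + F^{2}$)
$C{\left(L \right)} = L^{\frac{3}{2}}$ ($C{\left(L \right)} = L^{\frac{3}{2}} + 0 L = L^{\frac{3}{2}} + 0 = L^{\frac{3}{2}}$)
$r{\left(Z \right)} = \sqrt{33 + Z}$ ($r{\left(Z \right)} = \sqrt{\left(-3 + 6^{2}\right) + Z} = \sqrt{\left(-3 + 36\right) + Z} = \sqrt{33 + Z}$)
$\sqrt{r{\left(201 \right)} + C{\left(-166 \right)}} = \sqrt{\sqrt{33 + 201} + \left(-166\right)^{\frac{3}{2}}} = \sqrt{\sqrt{234} - 166 i \sqrt{166}} = \sqrt{3 \sqrt{26} - 166 i \sqrt{166}}$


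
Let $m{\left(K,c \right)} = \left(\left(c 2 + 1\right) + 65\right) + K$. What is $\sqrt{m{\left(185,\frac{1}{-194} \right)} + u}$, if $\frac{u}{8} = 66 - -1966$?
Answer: $\frac{\sqrt{155314266}}{97} \approx 128.48$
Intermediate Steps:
$m{\left(K,c \right)} = 66 + K + 2 c$ ($m{\left(K,c \right)} = \left(\left(2 c + 1\right) + 65\right) + K = \left(\left(1 + 2 c\right) + 65\right) + K = \left(66 + 2 c\right) + K = 66 + K + 2 c$)
$u = 16256$ ($u = 8 \left(66 - -1966\right) = 8 \left(66 + 1966\right) = 8 \cdot 2032 = 16256$)
$\sqrt{m{\left(185,\frac{1}{-194} \right)} + u} = \sqrt{\left(66 + 185 + \frac{2}{-194}\right) + 16256} = \sqrt{\left(66 + 185 + 2 \left(- \frac{1}{194}\right)\right) + 16256} = \sqrt{\left(66 + 185 - \frac{1}{97}\right) + 16256} = \sqrt{\frac{24346}{97} + 16256} = \sqrt{\frac{1601178}{97}} = \frac{\sqrt{155314266}}{97}$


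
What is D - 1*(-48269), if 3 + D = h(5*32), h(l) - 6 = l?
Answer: 48432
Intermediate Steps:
h(l) = 6 + l
D = 163 (D = -3 + (6 + 5*32) = -3 + (6 + 160) = -3 + 166 = 163)
D - 1*(-48269) = 163 - 1*(-48269) = 163 + 48269 = 48432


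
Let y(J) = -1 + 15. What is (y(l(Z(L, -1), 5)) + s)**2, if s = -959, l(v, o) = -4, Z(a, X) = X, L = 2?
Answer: 893025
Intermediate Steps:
y(J) = 14
(y(l(Z(L, -1), 5)) + s)**2 = (14 - 959)**2 = (-945)**2 = 893025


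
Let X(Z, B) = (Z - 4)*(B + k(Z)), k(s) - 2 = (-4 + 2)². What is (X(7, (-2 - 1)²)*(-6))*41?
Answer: -11070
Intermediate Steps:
k(s) = 6 (k(s) = 2 + (-4 + 2)² = 2 + (-2)² = 2 + 4 = 6)
X(Z, B) = (-4 + Z)*(6 + B) (X(Z, B) = (Z - 4)*(B + 6) = (-4 + Z)*(6 + B))
(X(7, (-2 - 1)²)*(-6))*41 = ((-24 - 4*(-2 - 1)² + 6*7 + (-2 - 1)²*7)*(-6))*41 = ((-24 - 4*(-3)² + 42 + (-3)²*7)*(-6))*41 = ((-24 - 4*9 + 42 + 9*7)*(-6))*41 = ((-24 - 36 + 42 + 63)*(-6))*41 = (45*(-6))*41 = -270*41 = -11070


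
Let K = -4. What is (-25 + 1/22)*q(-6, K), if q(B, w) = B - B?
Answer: 0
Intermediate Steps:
q(B, w) = 0
(-25 + 1/22)*q(-6, K) = (-25 + 1/22)*0 = -549/22*0 = 0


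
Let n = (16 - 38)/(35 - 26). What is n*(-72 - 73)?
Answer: 3190/9 ≈ 354.44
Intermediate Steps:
n = -22/9 ≈ -2.4444
n*(-72 - 73) = -22*(-72 - 73)/9 = -22/9*(-145) = 3190/9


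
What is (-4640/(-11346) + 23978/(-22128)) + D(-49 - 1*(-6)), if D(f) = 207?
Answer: 1438914643/6974008 ≈ 206.33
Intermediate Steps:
(-4640/(-11346) + 23978/(-22128)) + D(-49 - 1*(-6)) = (-4640/(-11346) + 23978/(-22128)) + 207 = (-4640*(-1/11346) + 23978*(-1/22128)) + 207 = (2320/5673 - 11989/11064) + 207 = -4705013/6974008 + 207 = 1438914643/6974008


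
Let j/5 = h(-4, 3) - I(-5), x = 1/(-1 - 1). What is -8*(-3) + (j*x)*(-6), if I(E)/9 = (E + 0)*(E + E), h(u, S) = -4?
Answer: -6786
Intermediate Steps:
x = -½ (x = 1/(-2) = -½ ≈ -0.50000)
I(E) = 18*E² (I(E) = 9*((E + 0)*(E + E)) = 9*(E*(2*E)) = 9*(2*E²) = 18*E²)
j = -2270 (j = 5*(-4 - 18*(-5)²) = 5*(-4 - 18*25) = 5*(-4 - 1*450) = 5*(-4 - 450) = 5*(-454) = -2270)
-8*(-3) + (j*x)*(-6) = -8*(-3) - 2270*(-½)*(-6) = 24 + 1135*(-6) = 24 - 6810 = -6786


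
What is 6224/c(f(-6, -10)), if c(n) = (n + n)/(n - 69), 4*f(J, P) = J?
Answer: 146264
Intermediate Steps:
f(J, P) = J/4
c(n) = 2*n/(-69 + n) (c(n) = (2*n)/(-69 + n) = 2*n/(-69 + n))
6224/c(f(-6, -10)) = 6224/((2*((1/4)*(-6))/(-69 + (1/4)*(-6)))) = 6224/((2*(-3/2)/(-69 - 3/2))) = 6224/((2*(-3/2)/(-141/2))) = 6224/((2*(-3/2)*(-2/141))) = 6224/(2/47) = 6224*(47/2) = 146264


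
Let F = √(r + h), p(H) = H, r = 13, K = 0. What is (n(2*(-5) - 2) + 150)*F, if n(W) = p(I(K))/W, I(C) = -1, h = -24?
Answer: 1801*I*√11/12 ≈ 497.77*I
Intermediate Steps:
n(W) = -1/W
F = I*√11 (F = √(13 - 24) = √(-11) = I*√11 ≈ 3.3166*I)
(n(2*(-5) - 2) + 150)*F = (-1/(2*(-5) - 2) + 150)*(I*√11) = (-1/(-10 - 2) + 150)*(I*√11) = (-1/(-12) + 150)*(I*√11) = (-1*(-1/12) + 150)*(I*√11) = (1/12 + 150)*(I*√11) = 1801*(I*√11)/12 = 1801*I*√11/12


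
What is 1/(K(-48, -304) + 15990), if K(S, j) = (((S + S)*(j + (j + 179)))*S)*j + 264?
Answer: 1/600973182 ≈ 1.6640e-9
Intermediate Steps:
K(S, j) = 264 + 2*j*S²*(179 + 2*j) (K(S, j) = (((2*S)*(j + (179 + j)))*S)*j + 264 = (((2*S)*(179 + 2*j))*S)*j + 264 = ((2*S*(179 + 2*j))*S)*j + 264 = (2*S²*(179 + 2*j))*j + 264 = 2*j*S²*(179 + 2*j) + 264 = 264 + 2*j*S²*(179 + 2*j))
1/(K(-48, -304) + 15990) = 1/((264 + 4*(-48)²*(-304)² + 358*(-304)*(-48)²) + 15990) = 1/((264 + 4*2304*92416 + 358*(-304)*2304) + 15990) = 1/((264 + 851705856 - 250748928) + 15990) = 1/(600957192 + 15990) = 1/600973182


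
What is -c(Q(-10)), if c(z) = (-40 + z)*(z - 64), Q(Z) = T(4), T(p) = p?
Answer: -2160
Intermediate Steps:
Q(Z) = 4
c(z) = (-64 + z)*(-40 + z) (c(z) = (-40 + z)*(-64 + z) = (-64 + z)*(-40 + z))
-c(Q(-10)) = -(2560 + 4**2 - 104*4) = -(2560 + 16 - 416) = -1*2160 = -2160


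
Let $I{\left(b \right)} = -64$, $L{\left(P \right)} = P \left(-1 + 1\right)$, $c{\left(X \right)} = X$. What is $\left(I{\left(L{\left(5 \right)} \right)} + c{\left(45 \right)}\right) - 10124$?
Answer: $-10143$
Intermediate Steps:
$L{\left(P \right)} = 0$ ($L{\left(P \right)} = P 0 = 0$)
$\left(I{\left(L{\left(5 \right)} \right)} + c{\left(45 \right)}\right) - 10124 = \left(-64 + 45\right) - 10124 = -19 - 10124 = -10143$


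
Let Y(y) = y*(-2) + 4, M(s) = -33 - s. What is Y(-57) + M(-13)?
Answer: 98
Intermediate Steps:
Y(y) = 4 - 2*y (Y(y) = -2*y + 4 = 4 - 2*y)
Y(-57) + M(-13) = (4 - 2*(-57)) + (-33 - 1*(-13)) = (4 + 114) + (-33 + 13) = 118 - 20 = 98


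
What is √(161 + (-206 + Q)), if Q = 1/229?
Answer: 8*I*√36869/229 ≈ 6.7079*I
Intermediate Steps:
Q = 1/229 ≈ 0.0043668
√(161 + (-206 + Q)) = √(161 + (-206 + 1/229)) = √(161 - 47173/229) = √(-10304/229) = 8*I*√36869/229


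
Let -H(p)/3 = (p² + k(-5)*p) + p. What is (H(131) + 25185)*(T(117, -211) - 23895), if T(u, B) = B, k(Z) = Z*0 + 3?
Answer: 671834220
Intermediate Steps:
k(Z) = 3 (k(Z) = 0 + 3 = 3)
H(p) = -12*p - 3*p² (H(p) = -3*((p² + 3*p) + p) = -3*(p² + 4*p) = -12*p - 3*p²)
(H(131) + 25185)*(T(117, -211) - 23895) = (-3*131*(4 + 131) + 25185)*(-211 - 23895) = (-3*131*135 + 25185)*(-24106) = (-53055 + 25185)*(-24106) = -27870*(-24106) = 671834220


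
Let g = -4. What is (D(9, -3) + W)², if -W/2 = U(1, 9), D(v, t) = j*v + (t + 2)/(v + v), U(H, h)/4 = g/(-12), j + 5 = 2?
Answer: 286225/324 ≈ 883.41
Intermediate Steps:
j = -3 (j = -5 + 2 = -3)
U(H, h) = 4/3 (U(H, h) = 4*(-4/(-12)) = 4*(-4*(-1/12)) = 4*(⅓) = 4/3)
D(v, t) = -3*v + (2 + t)/(2*v) (D(v, t) = -3*v + (t + 2)/(v + v) = -3*v + (2 + t)/((2*v)) = -3*v + (2 + t)*(1/(2*v)) = -3*v + (2 + t)/(2*v))
W = -8/3 (W = -2*4/3 = -8/3 ≈ -2.6667)
(D(9, -3) + W)² = ((½)*(2 - 3 - 6*9²)/9 - 8/3)² = ((½)*(⅑)*(2 - 3 - 6*81) - 8/3)² = ((½)*(⅑)*(2 - 3 - 486) - 8/3)² = ((½)*(⅑)*(-487) - 8/3)² = (-487/18 - 8/3)² = (-535/18)² = 286225/324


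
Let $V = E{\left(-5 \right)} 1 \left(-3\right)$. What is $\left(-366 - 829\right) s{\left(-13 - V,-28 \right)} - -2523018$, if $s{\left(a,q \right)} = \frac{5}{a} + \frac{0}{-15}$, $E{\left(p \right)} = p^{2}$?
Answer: $\frac{156421141}{62} \approx 2.5229 \cdot 10^{6}$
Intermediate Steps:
$V = -75$ ($V = \left(-5\right)^{2} \cdot 1 \left(-3\right) = 25 \cdot 1 \left(-3\right) = 25 \left(-3\right) = -75$)
$s{\left(a,q \right)} = \frac{5}{a}$ ($s{\left(a,q \right)} = \frac{5}{a} + 0 \left(- \frac{1}{15}\right) = \frac{5}{a} + 0 = \frac{5}{a}$)
$\left(-366 - 829\right) s{\left(-13 - V,-28 \right)} - -2523018 = \left(-366 - 829\right) \frac{5}{-13 - -75} - -2523018 = - 1195 \frac{5}{-13 + 75} + 2523018 = - 1195 \cdot \frac{5}{62} + 2523018 = - 1195 \cdot 5 \cdot \frac{1}{62} + 2523018 = \left(-1195\right) \frac{5}{62} + 2523018 = - \frac{5975}{62} + 2523018 = \frac{156421141}{62}$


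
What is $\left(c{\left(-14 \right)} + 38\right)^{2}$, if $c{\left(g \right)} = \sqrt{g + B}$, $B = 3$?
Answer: $\left(38 + i \sqrt{11}\right)^{2} \approx 1433.0 + 252.06 i$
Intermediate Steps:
$c{\left(g \right)} = \sqrt{3 + g}$ ($c{\left(g \right)} = \sqrt{g + 3} = \sqrt{3 + g}$)
$\left(c{\left(-14 \right)} + 38\right)^{2} = \left(\sqrt{3 - 14} + 38\right)^{2} = \left(\sqrt{-11} + 38\right)^{2} = \left(i \sqrt{11} + 38\right)^{2} = \left(38 + i \sqrt{11}\right)^{2}$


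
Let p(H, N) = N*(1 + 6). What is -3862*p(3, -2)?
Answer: 54068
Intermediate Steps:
p(H, N) = 7*N (p(H, N) = N*7 = 7*N)
-3862*p(3, -2) = -27034*(-2) = -3862*(-14) = 54068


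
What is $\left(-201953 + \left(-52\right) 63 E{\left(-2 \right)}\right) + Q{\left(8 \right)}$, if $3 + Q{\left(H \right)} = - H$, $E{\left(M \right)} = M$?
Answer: $-195412$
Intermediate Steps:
$Q{\left(H \right)} = -3 - H$
$\left(-201953 + \left(-52\right) 63 E{\left(-2 \right)}\right) + Q{\left(8 \right)} = \left(-201953 + \left(-52\right) 63 \left(-2\right)\right) - 11 = \left(-201953 - -6552\right) - 11 = \left(-201953 + 6552\right) - 11 = -195401 - 11 = -195412$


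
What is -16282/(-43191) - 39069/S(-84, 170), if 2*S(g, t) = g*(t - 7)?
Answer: 599631917/98561862 ≈ 6.0838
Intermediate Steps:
S(g, t) = g*(-7 + t)/2 (S(g, t) = (g*(t - 7))/2 = (g*(-7 + t))/2 = g*(-7 + t)/2)
-16282/(-43191) - 39069/S(-84, 170) = -16282/(-43191) - 39069*(-1/(42*(-7 + 170))) = -16282*(-1/43191) - 39069/((1/2)*(-84)*163) = 16282/43191 - 39069/(-6846) = 16282/43191 - 39069*(-1/6846) = 16282/43191 + 13023/2282 = 599631917/98561862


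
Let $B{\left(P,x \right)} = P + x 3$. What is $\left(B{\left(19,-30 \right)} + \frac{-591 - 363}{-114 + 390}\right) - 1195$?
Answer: $- \frac{58395}{46} \approx -1269.5$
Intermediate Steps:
$B{\left(P,x \right)} = P + 3 x$
$\left(B{\left(19,-30 \right)} + \frac{-591 - 363}{-114 + 390}\right) - 1195 = \left(\left(19 + 3 \left(-30\right)\right) + \frac{-591 - 363}{-114 + 390}\right) - 1195 = \left(\left(19 - 90\right) - \frac{954}{276}\right) - 1195 = \left(-71 - \frac{159}{46}\right) - 1195 = - \frac{3425}{46} - 1195 = - \frac{58395}{46}$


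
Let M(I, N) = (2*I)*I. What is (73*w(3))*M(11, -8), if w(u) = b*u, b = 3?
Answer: 158994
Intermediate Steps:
M(I, N) = 2*I²
w(u) = 3*u
(73*w(3))*M(11, -8) = (73*(3*3))*(2*11²) = (73*9)*(2*121) = 657*242 = 158994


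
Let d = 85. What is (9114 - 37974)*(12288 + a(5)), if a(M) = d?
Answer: -357084780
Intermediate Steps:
a(M) = 85
(9114 - 37974)*(12288 + a(5)) = (9114 - 37974)*(12288 + 85) = -28860*12373 = -357084780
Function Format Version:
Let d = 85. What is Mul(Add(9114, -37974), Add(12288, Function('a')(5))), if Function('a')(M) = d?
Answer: -357084780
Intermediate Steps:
Function('a')(M) = 85
Mul(Add(9114, -37974), Add(12288, Function('a')(5))) = Mul(Add(9114, -37974), Add(12288, 85)) = Mul(-28860, 12373) = -357084780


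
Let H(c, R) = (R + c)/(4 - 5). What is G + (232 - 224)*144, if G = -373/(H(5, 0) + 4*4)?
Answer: 12299/11 ≈ 1118.1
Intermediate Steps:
H(c, R) = -R - c (H(c, R) = (R + c)/(-1) = (R + c)*(-1) = -R - c)
G = -373/11 (G = -373/((-1*0 - 1*5) + 4*4) = -373/((0 - 5) + 16) = -373/(-5 + 16) = -373/11 ≈ -33.909)
G + (232 - 224)*144 = -373/11 + (232 - 224)*144 = -373/11 + 8*144 = -373/11 + 1152 = 12299/11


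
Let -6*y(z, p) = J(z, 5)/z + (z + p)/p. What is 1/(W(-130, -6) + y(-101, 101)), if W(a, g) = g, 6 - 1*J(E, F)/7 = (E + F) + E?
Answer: -606/2215 ≈ -0.27359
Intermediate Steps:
J(E, F) = 42 - 14*E - 7*F (J(E, F) = 42 - 7*((E + F) + E) = 42 - 7*(F + 2*E) = 42 + (-14*E - 7*F) = 42 - 14*E - 7*F)
y(z, p) = -(p + z)/(6*p) - (7 - 14*z)/(6*z) (y(z, p) = -((42 - 14*z - 7*5)/z + (z + p)/p)/6 = -((42 - 14*z - 35)/z + (p + z)/p)/6 = -((7 - 14*z)/z + (p + z)/p)/6 = -((p + z)/p + (7 - 14*z)/z)/6 = -(p + z)/(6*p) - (7 - 14*z)/(6*z))
1/(W(-130, -6) + y(-101, 101)) = 1/(-6 + (13/6 - 7/6/(-101) - 1/6*(-101)/101)) = 1/(-6 + (13/6 - 7/6*(-1/101) - 1/6*(-101)*1/101)) = 1/(-6 + (13/6 + 7/606 + 1/6)) = 1/(-6 + 1421/606) = 1/(-2215/606) = -606/2215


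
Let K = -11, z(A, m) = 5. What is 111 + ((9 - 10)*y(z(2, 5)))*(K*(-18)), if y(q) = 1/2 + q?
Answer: -978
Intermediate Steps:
y(q) = 1/2 + q (y(q) = 1*(1/2) + q = 1/2 + q)
111 + ((9 - 10)*y(z(2, 5)))*(K*(-18)) = 111 + ((9 - 10)*(1/2 + 5))*(-11*(-18)) = 111 - 1*11/2*198 = 111 - 11/2*198 = 111 - 1089 = -978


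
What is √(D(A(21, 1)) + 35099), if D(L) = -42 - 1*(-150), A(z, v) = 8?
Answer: √35207 ≈ 187.64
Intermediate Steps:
D(L) = 108 (D(L) = -42 + 150 = 108)
√(D(A(21, 1)) + 35099) = √(108 + 35099) = √35207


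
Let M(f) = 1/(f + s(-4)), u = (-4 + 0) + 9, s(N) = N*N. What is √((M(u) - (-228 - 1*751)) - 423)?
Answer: √245217/21 ≈ 23.581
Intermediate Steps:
s(N) = N²
u = 5 (u = -4 + 9 = 5)
M(f) = 1/(16 + f) (M(f) = 1/(f + (-4)²) = 1/(f + 16) = 1/(16 + f))
√((M(u) - (-228 - 1*751)) - 423) = √((1/(16 + 5) - (-228 - 1*751)) - 423) = √((1/21 - (-228 - 751)) - 423) = √((1/21 - 1*(-979)) - 423) = √((1/21 + 979) - 423) = √(20560/21 - 423) = √(11677/21) = √245217/21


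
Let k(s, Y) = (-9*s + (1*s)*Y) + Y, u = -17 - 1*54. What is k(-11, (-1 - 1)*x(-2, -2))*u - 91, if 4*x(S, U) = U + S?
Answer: -5700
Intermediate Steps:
x(S, U) = S/4 + U/4 (x(S, U) = (U + S)/4 = (S + U)/4 = S/4 + U/4)
u = -71 (u = -17 - 54 = -71)
k(s, Y) = Y - 9*s + Y*s (k(s, Y) = (-9*s + s*Y) + Y = (-9*s + Y*s) + Y = Y - 9*s + Y*s)
k(-11, (-1 - 1)*x(-2, -2))*u - 91 = ((-1 - 1)*((¼)*(-2) + (¼)*(-2)) - 9*(-11) + ((-1 - 1)*((¼)*(-2) + (¼)*(-2)))*(-11))*(-71) - 91 = (-2*(-½ - ½) + 99 - 2*(-½ - ½)*(-11))*(-71) - 91 = (-2*(-1) + 99 - 2*(-1)*(-11))*(-71) - 91 = (2 + 99 + 2*(-11))*(-71) - 91 = (2 + 99 - 22)*(-71) - 91 = 79*(-71) - 91 = -5609 - 91 = -5700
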